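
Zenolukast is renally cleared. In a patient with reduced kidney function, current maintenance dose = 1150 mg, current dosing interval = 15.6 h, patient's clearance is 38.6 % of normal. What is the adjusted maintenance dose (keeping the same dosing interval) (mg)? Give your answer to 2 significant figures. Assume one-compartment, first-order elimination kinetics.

To keep the same average steady-state level, dosing rate must scale with clearance.
CL ratio = 38.6 / 100 = 0.3860
New dose (same interval) = 1150 × 0.3860 = 443.9 mg

440 mg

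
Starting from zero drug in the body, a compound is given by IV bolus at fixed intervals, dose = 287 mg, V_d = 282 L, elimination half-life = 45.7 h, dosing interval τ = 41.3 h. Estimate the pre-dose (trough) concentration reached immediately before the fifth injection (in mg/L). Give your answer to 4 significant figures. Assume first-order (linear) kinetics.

1.073 mg/L

C₀ per dose = Dose / Vd = 287 / 282 = 1.018 mg/L
k = ln2 / t½ = 0.693147 / 45.7 = 0.01517 h⁻¹
Fraction remaining after one interval: r = e^(−kτ) = e^(−0.01517 × 41.3) = 0.5344
Before dose 5, 4 doses have been given (aged 1τ, 2τ, 3τ, 4τ).
C_trough = C₀ × (r + r² + … + r^4) = C₀ × r(1−r^4)/(1−r)
        = 1.018 × 0.5344 × (1 − 0.08156) / (1 − 0.5344) = 1.073 mg/L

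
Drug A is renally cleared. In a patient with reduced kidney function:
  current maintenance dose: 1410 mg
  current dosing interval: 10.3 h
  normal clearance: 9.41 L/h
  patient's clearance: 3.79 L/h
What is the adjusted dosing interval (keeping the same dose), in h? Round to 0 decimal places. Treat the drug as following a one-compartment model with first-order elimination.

To keep the same average steady-state level, dosing rate must scale with clearance.
CL ratio = 3.79 / 9.41 = 0.4028
New interval (same dose) = 10.3 / 0.4028 = 25.57 h

26 h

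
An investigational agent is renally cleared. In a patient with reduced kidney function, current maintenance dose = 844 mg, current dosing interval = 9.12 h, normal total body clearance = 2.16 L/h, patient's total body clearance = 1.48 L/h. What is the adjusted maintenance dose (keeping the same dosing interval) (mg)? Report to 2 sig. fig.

To keep the same average steady-state level, dosing rate must scale with clearance.
CL ratio = 1.48 / 2.16 = 0.6852
New dose (same interval) = 844 × 0.6852 = 578.3 mg

580 mg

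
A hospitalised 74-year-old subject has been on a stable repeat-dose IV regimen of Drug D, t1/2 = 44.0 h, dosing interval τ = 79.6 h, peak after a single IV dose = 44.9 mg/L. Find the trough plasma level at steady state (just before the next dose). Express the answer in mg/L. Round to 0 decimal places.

k = ln2 / t½ = 0.693147 / 44.0 = 0.01575 h⁻¹
e^(−kτ) = e^(−0.01575 × 79.6) = 0.2854
Accumulation ratio R = 1 / (1 − e^(−kτ)) = 1 / (1 − 0.2854) = 1.399
Steady-state trough = C₀ × R × e^(−kτ) = 44.9 × 1.399 × 0.2854 = 17.93 mg/L

18 mg/L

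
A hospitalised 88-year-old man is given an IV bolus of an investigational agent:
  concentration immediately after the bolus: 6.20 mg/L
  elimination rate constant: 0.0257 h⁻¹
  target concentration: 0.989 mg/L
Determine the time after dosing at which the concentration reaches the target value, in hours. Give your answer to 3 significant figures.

t = ln(C₀ / C) / k = ln(6.200 / 0.989) / 0.02570
  = ln(6.269) / 0.02570 = 1.836 / 0.02570 = 71.44 h

71.4 h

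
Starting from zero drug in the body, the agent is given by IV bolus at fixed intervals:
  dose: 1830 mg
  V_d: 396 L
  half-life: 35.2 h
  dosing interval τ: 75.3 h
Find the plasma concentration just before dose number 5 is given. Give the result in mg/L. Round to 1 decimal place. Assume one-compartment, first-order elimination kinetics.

C₀ per dose = Dose / Vd = 1830 / 396 = 4.621 mg/L
k = ln2 / t½ = 0.693147 / 35.2 = 0.01969 h⁻¹
Fraction remaining after one interval: r = e^(−kτ) = e^(−0.01969 × 75.3) = 0.2270
Before dose 5, 4 doses have been given (aged 1τ, 2τ, 3τ, 4τ).
C_trough = C₀ × (r + r² + … + r^4) = C₀ × r(1−r^4)/(1−r)
        = 4.621 × 0.2270 × (1 − 0.002655) / (1 − 0.2270) = 1.353 mg/L

1.4 mg/L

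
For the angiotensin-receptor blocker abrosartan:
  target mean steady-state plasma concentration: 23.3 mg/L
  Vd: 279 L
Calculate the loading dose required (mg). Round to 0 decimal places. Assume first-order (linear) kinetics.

LD = Css × Vd = 23.3 × 279 = 6501 mg

6501 mg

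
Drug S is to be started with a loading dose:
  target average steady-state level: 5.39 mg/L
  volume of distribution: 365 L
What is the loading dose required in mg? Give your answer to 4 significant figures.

LD = Css × Vd = 5.39 × 365 = 1967 mg

1967 mg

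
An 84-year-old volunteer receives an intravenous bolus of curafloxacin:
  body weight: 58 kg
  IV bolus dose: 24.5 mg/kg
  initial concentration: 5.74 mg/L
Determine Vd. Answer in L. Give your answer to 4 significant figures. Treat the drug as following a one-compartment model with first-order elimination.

Dose = 24.5 × 58 = 1421 mg
Vd = Dose / C₀ = 1421 / 5.74 = 247.6 L

247.6 L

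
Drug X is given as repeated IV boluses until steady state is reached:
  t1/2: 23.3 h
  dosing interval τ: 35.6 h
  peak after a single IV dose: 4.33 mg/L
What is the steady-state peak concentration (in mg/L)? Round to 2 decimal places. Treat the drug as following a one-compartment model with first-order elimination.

k = ln2 / t½ = 0.693147 / 23.3 = 0.02975 h⁻¹
e^(−kτ) = e^(−0.02975 × 35.6) = 0.3468
Accumulation ratio R = 1 / (1 − e^(−kτ)) = 1 / (1 − 0.3468) = 1.531
Steady-state peak = C₀ × R = 4.33 × 1.531 = 6.629 mg/L

6.63 mg/L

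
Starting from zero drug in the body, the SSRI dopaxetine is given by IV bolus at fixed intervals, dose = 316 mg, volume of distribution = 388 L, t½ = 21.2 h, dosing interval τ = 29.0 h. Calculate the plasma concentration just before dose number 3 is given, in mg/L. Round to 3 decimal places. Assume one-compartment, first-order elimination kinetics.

0.438 mg/L

C₀ per dose = Dose / Vd = 316 / 388 = 0.8144 mg/L
k = ln2 / t½ = 0.693147 / 21.2 = 0.03270 h⁻¹
Fraction remaining after one interval: r = e^(−kτ) = e^(−0.03270 × 29.0) = 0.3874
Before dose 3, 2 doses have been given (aged 1τ, 2τ).
C_trough = C₀ × (r + r²) = 0.8144 × (0.3874 + 0.1501) = 0.4377 mg/L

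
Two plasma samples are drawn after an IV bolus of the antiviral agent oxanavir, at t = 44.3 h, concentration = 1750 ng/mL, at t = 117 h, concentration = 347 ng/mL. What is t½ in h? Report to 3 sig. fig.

31.1 h

k = ln(C₁/C₂) / (t₂ − t₁) = ln(1750/347) / (117 − 44.3)
  = 1.618 / 72.70 = 0.02226 h⁻¹
t½ = ln2 / k = 0.693147 / 0.02226 = 31.14 h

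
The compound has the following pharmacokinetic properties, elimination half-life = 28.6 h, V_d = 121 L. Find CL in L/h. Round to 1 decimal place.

k = ln2 / t½ = 0.693147 / 28.6 = 0.02424 h⁻¹
CL = k × Vd = 0.02424 × 121 = 2.933 L/h

2.9 L/h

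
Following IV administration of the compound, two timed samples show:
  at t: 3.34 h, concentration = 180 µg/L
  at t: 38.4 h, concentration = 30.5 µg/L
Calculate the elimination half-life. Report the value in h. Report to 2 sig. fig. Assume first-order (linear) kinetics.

k = ln(C₁/C₂) / (t₂ − t₁) = ln(180/30.5) / (38.4 − 3.34)
  = 1.775 / 35.06 = 0.05063 h⁻¹
t½ = ln2 / k = 0.693147 / 0.05063 = 13.69 h

14 h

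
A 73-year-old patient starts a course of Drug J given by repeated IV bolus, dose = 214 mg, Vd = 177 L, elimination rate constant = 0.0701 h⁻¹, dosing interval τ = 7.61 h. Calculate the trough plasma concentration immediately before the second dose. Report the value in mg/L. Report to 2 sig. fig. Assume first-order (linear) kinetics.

C₀ per dose = Dose / Vd = 214 / 177 = 1.209 mg/L
Fraction remaining after one interval: r = e^(−kτ) = e^(−0.07010 × 7.61) = 0.5866
Before dose 2, 1 dose has been given (aged 1τ).
C_trough = C₀ × r = 1.209 × 0.5866 = 0.7092 mg/L

0.71 mg/L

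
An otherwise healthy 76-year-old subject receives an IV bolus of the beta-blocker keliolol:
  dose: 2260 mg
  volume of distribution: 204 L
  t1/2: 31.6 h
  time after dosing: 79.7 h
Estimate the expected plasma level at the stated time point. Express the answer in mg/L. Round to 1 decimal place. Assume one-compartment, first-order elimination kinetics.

C₀ = Dose / Vd = 2260 / 204 = 11.08 mg/L
k = ln2 / t½ = 0.693147 / 31.6 = 0.02194 h⁻¹
C = C₀ · e^(−k·t) = 11.08 × e^(−0.02194 × 79.7)
  = 11.08 × 0.1740 = 1.928 mg/L

1.9 mg/L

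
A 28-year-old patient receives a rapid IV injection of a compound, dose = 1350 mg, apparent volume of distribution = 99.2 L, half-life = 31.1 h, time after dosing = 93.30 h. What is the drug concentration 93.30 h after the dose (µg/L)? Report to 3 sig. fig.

1700 µg/L

C₀ = Dose / Vd = 1350 / 99.2 = 13.61 mg/L
k = ln2 / t½ = 0.693147 / 31.1 = 0.02229 h⁻¹
t / t½ = 93.30 / 31.1 = 3 half-lives
C = C₀ × (1/2)^3 = 13.61 × 0.1250 = 1.701 mg/L
Convert: 1.701 mg/L × 1000 = 1701 µg/L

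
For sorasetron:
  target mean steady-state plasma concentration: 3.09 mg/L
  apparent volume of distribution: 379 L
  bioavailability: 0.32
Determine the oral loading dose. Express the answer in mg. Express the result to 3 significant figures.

LD = Css × Vd / F = 3.09 × 379 / 0.32 = 3660 mg

3660 mg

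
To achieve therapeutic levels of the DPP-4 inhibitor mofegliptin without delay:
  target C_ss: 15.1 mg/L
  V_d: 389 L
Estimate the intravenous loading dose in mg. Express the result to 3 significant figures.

LD = Css × Vd = 15.1 × 389 = 5874 mg

5870 mg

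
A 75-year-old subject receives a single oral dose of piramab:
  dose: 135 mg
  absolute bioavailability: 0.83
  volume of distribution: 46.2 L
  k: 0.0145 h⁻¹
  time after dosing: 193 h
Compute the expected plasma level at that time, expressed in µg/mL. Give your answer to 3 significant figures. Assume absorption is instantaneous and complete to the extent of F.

Amount reaching circulation = F × Dose = 0.83 × 135.0 = 112.1 mg
C₀ = F·Dose / Vd = 112.1 / 46.2 = 2.426 mg/L
C = C₀ · e^(−k·t) = 2.426 × e^(−0.01450 × 193)
  = 2.426 × 0.06090 = 0.1477 mg/L
(0.1477 mg/L = 0.1477 µg/mL)

0.148 µg/mL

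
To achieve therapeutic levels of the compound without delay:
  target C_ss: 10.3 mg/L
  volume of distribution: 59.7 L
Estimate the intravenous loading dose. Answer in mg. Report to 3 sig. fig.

LD = Css × Vd = 10.3 × 59.7 = 614.9 mg

615 mg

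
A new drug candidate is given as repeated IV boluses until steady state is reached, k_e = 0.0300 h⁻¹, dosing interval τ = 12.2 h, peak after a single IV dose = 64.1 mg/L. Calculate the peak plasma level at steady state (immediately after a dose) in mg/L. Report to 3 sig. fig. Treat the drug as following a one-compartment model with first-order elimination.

209 mg/L

e^(−kτ) = e^(−0.03000 × 12.2) = 0.6935
Accumulation ratio R = 1 / (1 − e^(−kτ)) = 1 / (1 − 0.6935) = 3.263
Steady-state peak = C₀ × R = 64.1 × 3.263 = 209.2 mg/L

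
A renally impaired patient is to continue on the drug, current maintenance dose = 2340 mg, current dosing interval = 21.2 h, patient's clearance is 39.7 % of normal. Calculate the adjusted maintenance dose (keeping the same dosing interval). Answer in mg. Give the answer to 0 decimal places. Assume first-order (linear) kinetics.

929 mg

To keep the same average steady-state level, dosing rate must scale with clearance.
CL ratio = 39.7 / 100 = 0.3970
New dose (same interval) = 2340 × 0.3970 = 929.0 mg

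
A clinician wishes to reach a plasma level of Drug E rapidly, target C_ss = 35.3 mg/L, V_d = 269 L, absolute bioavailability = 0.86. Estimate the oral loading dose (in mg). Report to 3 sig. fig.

LD = Css × Vd / F = 35.3 × 269 / 0.86 = 11040 mg

11000 mg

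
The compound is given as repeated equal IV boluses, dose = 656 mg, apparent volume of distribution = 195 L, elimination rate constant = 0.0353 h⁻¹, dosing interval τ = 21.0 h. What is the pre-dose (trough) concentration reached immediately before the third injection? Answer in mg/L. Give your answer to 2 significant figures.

C₀ per dose = Dose / Vd = 656 / 195 = 3.364 mg/L
Fraction remaining after one interval: r = e^(−kτ) = e^(−0.03530 × 21.0) = 0.4765
Before dose 3, 2 doses have been given (aged 1τ, 2τ).
C_trough = C₀ × (r + r²) = 3.364 × (0.4765 + 0.2271) = 2.367 mg/L

2.4 mg/L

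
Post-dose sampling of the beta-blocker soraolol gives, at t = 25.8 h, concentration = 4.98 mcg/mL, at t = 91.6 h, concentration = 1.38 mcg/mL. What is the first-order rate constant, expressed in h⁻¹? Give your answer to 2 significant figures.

k = ln(C₁/C₂) / (t₂ − t₁) = ln(4.98/1.38) / (91.6 − 25.8)
  = 1.283 / 65.80 = 0.01950 h⁻¹

0.020 h⁻¹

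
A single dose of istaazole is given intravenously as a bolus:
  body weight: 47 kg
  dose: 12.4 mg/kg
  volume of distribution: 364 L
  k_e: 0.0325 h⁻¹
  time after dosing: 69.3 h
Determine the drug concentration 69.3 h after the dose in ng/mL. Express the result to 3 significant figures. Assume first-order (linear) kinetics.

Total dose = 12.4 × 47 = 582.8 mg
C₀ = Dose / Vd = 582.8 / 364 = 1.601 mg/L
C = C₀ · e^(−k·t) = 1.601 × e^(−0.03250 × 69.3)
  = 1.601 × 0.1052 = 0.1684 mg/L
Convert: 0.1684 mg/L × 1000 = 168.4 ng/mL

168 ng/mL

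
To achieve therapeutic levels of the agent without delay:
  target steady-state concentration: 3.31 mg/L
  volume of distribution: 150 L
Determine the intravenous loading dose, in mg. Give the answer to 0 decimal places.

LD = Css × Vd = 3.31 × 150 = 496.5 mg

497 mg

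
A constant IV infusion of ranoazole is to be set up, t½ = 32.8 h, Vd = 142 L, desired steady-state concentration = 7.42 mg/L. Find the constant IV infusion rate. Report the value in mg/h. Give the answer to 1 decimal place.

22.3 mg/h

k = ln2 / t½ = 0.693147 / 32.8 = 0.02113 h⁻¹
CL = k × Vd = 0.02113 × 142 = 3.000 L/h
At steady state, infusion rate R₀ = Css × CL = 7.42 × 3.000 = 22.26 mg/h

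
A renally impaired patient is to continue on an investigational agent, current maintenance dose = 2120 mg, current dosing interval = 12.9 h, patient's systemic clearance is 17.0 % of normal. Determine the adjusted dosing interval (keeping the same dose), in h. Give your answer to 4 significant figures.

75.88 h

To keep the same average steady-state level, dosing rate must scale with clearance.
CL ratio = 17.0 / 100 = 0.1700
New interval (same dose) = 12.9 / 0.1700 = 75.88 h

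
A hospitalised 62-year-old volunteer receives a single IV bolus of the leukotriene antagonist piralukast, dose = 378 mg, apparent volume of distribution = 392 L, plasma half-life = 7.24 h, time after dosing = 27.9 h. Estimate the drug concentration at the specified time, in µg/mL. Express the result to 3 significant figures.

C₀ = Dose / Vd = 378.0 / 392 = 0.9643 mg/L
k = ln2 / t½ = 0.693147 / 7.24 = 0.09574 h⁻¹
C = C₀ · e^(−k·t) = 0.9643 × e^(−0.09574 × 27.9)
  = 0.9643 × 0.06917 = 0.06670 mg/L
(0.06670 mg/L = 0.06670 µg/mL)

0.0667 µg/mL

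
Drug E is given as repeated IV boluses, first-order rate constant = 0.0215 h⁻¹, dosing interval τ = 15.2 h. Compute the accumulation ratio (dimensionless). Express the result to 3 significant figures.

e^(−kτ) = e^(−0.02150 × 15.2) = 0.7212
Accumulation ratio R = 1 / (1 − e^(−kτ)) = 1 / (1 − 0.7212) = 3.587

3.59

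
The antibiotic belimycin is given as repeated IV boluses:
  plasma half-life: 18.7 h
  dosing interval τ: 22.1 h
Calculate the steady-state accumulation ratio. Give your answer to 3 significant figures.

1.79

k = ln2 / t½ = 0.693147 / 18.7 = 0.03707 h⁻¹
e^(−kτ) = e^(−0.03707 × 22.1) = 0.4408
Accumulation ratio R = 1 / (1 − e^(−kτ)) = 1 / (1 − 0.4408) = 1.788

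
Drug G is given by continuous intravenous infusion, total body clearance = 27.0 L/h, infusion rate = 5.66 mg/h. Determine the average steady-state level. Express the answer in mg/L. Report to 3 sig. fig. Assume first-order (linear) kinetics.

At steady state Css = R₀ / CL = 5.66 / 27.00 = 0.2096 mg/L

0.210 mg/L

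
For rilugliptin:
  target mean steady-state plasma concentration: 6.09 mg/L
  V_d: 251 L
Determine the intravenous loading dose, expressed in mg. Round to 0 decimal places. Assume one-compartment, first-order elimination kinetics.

LD = Css × Vd = 6.09 × 251 = 1529 mg

1529 mg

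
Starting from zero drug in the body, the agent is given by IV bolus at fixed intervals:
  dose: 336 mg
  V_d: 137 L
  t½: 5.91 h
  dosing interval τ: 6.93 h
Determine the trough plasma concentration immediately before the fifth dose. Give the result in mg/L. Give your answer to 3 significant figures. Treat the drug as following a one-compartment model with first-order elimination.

C₀ per dose = Dose / Vd = 336 / 137 = 2.453 mg/L
k = ln2 / t½ = 0.693147 / 5.91 = 0.1173 h⁻¹
Fraction remaining after one interval: r = e^(−kτ) = e^(−0.1173 × 6.93) = 0.4436
Before dose 5, 4 doses have been given (aged 1τ, 2τ, 3τ, 4τ).
C_trough = C₀ × (r + r² + … + r^4) = C₀ × r(1−r^4)/(1−r)
        = 2.453 × 0.4436 × (1 − 0.03872) / (1 − 0.4436) = 1.880 mg/L

1.88 mg/L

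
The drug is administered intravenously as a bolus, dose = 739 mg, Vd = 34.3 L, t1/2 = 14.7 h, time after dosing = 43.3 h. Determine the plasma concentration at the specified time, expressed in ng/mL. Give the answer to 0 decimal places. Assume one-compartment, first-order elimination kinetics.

2797 ng/mL

C₀ = Dose / Vd = 739.0 / 34.3 = 21.55 mg/L
k = ln2 / t½ = 0.693147 / 14.7 = 0.04715 h⁻¹
C = C₀ · e^(−k·t) = 21.55 × e^(−0.04715 × 43.3)
  = 21.55 × 0.1298 = 2.797 mg/L
Convert: 2.797 mg/L × 1000 = 2797 ng/mL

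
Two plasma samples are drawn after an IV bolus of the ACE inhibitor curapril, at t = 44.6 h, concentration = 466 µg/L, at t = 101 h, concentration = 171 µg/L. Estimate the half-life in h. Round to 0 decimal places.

k = ln(C₁/C₂) / (t₂ − t₁) = ln(466/171) / (101 − 44.6)
  = 1.003 / 56.40 = 0.01778 h⁻¹
t½ = ln2 / k = 0.693147 / 0.01778 = 38.98 h

39 h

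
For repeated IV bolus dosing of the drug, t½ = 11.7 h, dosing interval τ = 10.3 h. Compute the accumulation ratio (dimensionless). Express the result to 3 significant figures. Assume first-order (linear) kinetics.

2.19

k = ln2 / t½ = 0.693147 / 11.7 = 0.05924 h⁻¹
e^(−kτ) = e^(−0.05924 × 10.3) = 0.5433
Accumulation ratio R = 1 / (1 − e^(−kτ)) = 1 / (1 − 0.5433) = 2.190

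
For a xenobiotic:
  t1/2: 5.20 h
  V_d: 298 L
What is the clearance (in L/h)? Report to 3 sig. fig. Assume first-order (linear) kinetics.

k = ln2 / t½ = 0.693147 / 5.20 = 0.1333 h⁻¹
CL = k × Vd = 0.1333 × 298 = 39.72 L/h

39.7 L/h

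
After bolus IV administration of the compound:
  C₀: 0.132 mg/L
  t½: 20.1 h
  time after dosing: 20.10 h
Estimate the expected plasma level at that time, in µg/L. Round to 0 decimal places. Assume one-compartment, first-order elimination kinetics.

66 µg/L

k = ln2 / t½ = 0.693147 / 20.1 = 0.03448 h⁻¹
t / t½ = 20.10 / 20.1 = 1 half-lives
C = C₀ × (1/2)^1 = 0.1320 × 0.5000 = 0.06600 mg/L
Convert: 0.06600 mg/L × 1000 = 66.00 µg/L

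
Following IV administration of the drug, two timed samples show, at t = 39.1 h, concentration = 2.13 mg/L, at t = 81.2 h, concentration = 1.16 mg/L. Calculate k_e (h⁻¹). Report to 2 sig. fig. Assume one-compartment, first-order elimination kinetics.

0.014 h⁻¹

k = ln(C₁/C₂) / (t₂ − t₁) = ln(2.13/1.16) / (81.2 − 39.1)
  = 0.6077 / 42.10 = 0.01443 h⁻¹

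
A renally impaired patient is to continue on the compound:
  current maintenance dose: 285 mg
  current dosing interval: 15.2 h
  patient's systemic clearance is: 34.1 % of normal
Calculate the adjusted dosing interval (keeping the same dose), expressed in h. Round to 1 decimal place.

To keep the same average steady-state level, dosing rate must scale with clearance.
CL ratio = 34.1 / 100 = 0.3410
New interval (same dose) = 15.2 / 0.3410 = 44.57 h

44.6 h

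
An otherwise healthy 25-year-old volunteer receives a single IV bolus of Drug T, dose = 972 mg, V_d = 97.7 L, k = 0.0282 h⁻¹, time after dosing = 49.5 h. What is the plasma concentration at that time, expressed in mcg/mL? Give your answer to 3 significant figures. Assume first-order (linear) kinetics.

2.46 mcg/mL

C₀ = Dose / Vd = 972.0 / 97.7 = 9.949 mg/L
C = C₀ · e^(−k·t) = 9.949 × e^(−0.02820 × 49.5)
  = 9.949 × 0.2476 = 2.463 mg/L
(2.463 mg/L = 2.463 mcg/mL)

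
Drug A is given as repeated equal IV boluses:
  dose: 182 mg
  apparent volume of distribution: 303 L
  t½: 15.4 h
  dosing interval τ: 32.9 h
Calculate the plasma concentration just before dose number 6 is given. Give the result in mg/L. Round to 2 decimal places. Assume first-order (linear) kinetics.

0.18 mg/L

C₀ per dose = Dose / Vd = 182 / 303 = 0.6007 mg/L
k = ln2 / t½ = 0.693147 / 15.4 = 0.04501 h⁻¹
Fraction remaining after one interval: r = e^(−kτ) = e^(−0.04501 × 32.9) = 0.2274
Before dose 6, 5 doses have been given (aged 1τ, 2τ, 3τ, 4τ, 5τ).
C_trough = C₀ × (r + r² + … + r^5) = C₀ × r(1−r^5)/(1−r)
        = 0.6007 × 0.2274 × (1 − 0.0006081) / (1 − 0.2274) = 0.1767 mg/L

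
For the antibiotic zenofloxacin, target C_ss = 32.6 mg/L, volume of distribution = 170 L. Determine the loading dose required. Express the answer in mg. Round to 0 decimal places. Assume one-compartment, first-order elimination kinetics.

5542 mg

LD = Css × Vd = 32.6 × 170 = 5542 mg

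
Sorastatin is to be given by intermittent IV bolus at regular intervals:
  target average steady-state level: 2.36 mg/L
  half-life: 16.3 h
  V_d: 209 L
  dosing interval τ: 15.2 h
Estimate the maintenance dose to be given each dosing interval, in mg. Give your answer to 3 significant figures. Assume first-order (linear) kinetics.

319 mg

k = ln2 / t½ = 0.693147 / 16.3 = 0.04252 h⁻¹
CL = k × Vd = 0.04252 × 209 = 8.887 L/h
At steady state, Dose/τ = Css × CL.
Dose = Css × CL × τ = 2.36 × 8.887 × 15.2 = 318.8 mg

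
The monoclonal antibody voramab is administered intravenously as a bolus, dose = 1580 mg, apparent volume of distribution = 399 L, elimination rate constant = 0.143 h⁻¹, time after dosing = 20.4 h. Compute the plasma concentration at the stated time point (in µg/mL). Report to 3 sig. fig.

0.214 µg/mL

C₀ = Dose / Vd = 1580 / 399 = 3.960 mg/L
C = C₀ · e^(−k·t) = 3.960 × e^(−0.1430 × 20.4)
  = 3.960 × 0.05408 = 0.2142 mg/L
(0.2142 mg/L = 0.2142 µg/mL)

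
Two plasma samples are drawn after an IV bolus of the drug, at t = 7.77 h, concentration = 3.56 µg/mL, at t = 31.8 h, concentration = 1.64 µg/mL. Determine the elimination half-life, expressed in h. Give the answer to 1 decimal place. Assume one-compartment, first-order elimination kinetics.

k = ln(C₁/C₂) / (t₂ − t₁) = ln(3.56/1.64) / (31.8 − 7.77)
  = 0.7751 / 24.03 = 0.03226 h⁻¹
t½ = ln2 / k = 0.693147 / 0.03226 = 21.49 h

21.5 h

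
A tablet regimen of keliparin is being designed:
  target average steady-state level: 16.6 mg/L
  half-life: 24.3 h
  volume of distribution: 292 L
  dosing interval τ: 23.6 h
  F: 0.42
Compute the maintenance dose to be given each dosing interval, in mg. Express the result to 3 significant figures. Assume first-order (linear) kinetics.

k = ln2 / t½ = 0.693147 / 24.3 = 0.02852 h⁻¹
CL = k × Vd = 0.02852 × 292 = 8.328 L/h
At steady state, F × (Dose/τ) = Css × CL.
Dose = Css × CL × τ / F = 16.6 × 8.328 × 23.6 / 0.42 = 7768 mg

7770 mg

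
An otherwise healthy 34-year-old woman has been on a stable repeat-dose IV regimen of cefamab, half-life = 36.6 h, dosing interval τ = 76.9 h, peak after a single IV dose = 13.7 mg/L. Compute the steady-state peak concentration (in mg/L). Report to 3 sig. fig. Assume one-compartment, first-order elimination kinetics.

k = ln2 / t½ = 0.693147 / 36.6 = 0.01894 h⁻¹
e^(−kτ) = e^(−0.01894 × 76.9) = 0.2331
Accumulation ratio R = 1 / (1 − e^(−kτ)) = 1 / (1 − 0.2331) = 1.304
Steady-state peak = C₀ × R = 13.7 × 1.304 = 17.86 mg/L

17.9 mg/L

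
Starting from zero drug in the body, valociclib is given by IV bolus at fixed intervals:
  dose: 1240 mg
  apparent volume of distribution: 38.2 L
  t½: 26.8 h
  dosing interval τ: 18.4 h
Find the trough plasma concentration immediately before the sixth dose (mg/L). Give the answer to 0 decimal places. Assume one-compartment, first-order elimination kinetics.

C₀ per dose = Dose / Vd = 1240 / 38.2 = 32.46 mg/L
k = ln2 / t½ = 0.693147 / 26.8 = 0.02586 h⁻¹
Fraction remaining after one interval: r = e^(−kτ) = e^(−0.02586 × 18.4) = 0.6214
Before dose 6, 5 doses have been given (aged 1τ, 2τ, 3τ, 4τ, 5τ).
C_trough = C₀ × (r + r² + … + r^5) = C₀ × r(1−r^5)/(1−r)
        = 32.46 × 0.6214 × (1 − 0.09265) / (1 − 0.6214) = 48.34 mg/L

48 mg/L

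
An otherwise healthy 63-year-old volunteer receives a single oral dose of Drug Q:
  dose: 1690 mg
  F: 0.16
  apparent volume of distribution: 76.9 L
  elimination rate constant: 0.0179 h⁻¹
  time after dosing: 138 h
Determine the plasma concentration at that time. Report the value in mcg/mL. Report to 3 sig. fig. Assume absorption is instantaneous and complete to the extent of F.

0.297 mcg/mL

Amount reaching circulation = F × Dose = 0.16 × 1690 = 270.4 mg
C₀ = F·Dose / Vd = 270.4 / 76.9 = 3.516 mg/L
C = C₀ · e^(−k·t) = 3.516 × e^(−0.01790 × 138)
  = 3.516 × 0.08457 = 0.2973 mg/L
(0.2973 mg/L = 0.2973 mcg/mL)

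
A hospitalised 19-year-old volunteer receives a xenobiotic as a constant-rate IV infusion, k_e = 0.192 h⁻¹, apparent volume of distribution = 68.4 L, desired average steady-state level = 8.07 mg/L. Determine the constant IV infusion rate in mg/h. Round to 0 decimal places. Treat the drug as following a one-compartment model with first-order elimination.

106 mg/h

CL = k × Vd = 0.1920 × 68.4 = 13.13 L/h
At steady state, infusion rate R₀ = Css × CL = 8.07 × 13.13 = 106.0 mg/h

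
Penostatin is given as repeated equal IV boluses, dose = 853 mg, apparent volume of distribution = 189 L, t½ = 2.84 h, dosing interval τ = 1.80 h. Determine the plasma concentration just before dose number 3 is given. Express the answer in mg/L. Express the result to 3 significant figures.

C₀ per dose = Dose / Vd = 853 / 189 = 4.513 mg/L
k = ln2 / t½ = 0.693147 / 2.84 = 0.2441 h⁻¹
Fraction remaining after one interval: r = e^(−kτ) = e^(−0.2441 × 1.80) = 0.6444
Before dose 3, 2 doses have been given (aged 1τ, 2τ).
C_trough = C₀ × (r + r²) = 4.513 × (0.6444 + 0.4153) = 4.782 mg/L

4.78 mg/L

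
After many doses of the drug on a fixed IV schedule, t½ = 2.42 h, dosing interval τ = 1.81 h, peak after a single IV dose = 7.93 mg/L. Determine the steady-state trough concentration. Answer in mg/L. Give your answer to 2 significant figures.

12 mg/L

k = ln2 / t½ = 0.693147 / 2.42 = 0.2864 h⁻¹
e^(−kτ) = e^(−0.2864 × 1.81) = 0.5955
Accumulation ratio R = 1 / (1 − e^(−kτ)) = 1 / (1 − 0.5955) = 2.472
Steady-state trough = C₀ × R × e^(−kτ) = 7.93 × 2.472 × 0.5955 = 11.67 mg/L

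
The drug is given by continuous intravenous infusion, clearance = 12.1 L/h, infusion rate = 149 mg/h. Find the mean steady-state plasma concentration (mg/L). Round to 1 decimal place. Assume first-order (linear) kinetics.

12.3 mg/L

At steady state Css = R₀ / CL = 149 / 12.10 = 12.31 mg/L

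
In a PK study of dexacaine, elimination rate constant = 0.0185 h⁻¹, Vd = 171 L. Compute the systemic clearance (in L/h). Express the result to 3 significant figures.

CL = k × Vd = 0.0185 × 171 = 3.164 L/h

3.16 L/h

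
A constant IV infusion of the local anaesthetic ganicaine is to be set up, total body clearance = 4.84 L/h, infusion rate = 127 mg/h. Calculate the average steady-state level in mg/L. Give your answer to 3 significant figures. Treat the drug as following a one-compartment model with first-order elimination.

At steady state Css = R₀ / CL = 127 / 4.840 = 26.24 mg/L

26.2 mg/L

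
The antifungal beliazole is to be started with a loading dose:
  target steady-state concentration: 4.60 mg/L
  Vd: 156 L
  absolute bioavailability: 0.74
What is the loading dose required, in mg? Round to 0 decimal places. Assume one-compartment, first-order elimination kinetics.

LD = Css × Vd / F = 4.60 × 156 / 0.74 = 969.7 mg

970 mg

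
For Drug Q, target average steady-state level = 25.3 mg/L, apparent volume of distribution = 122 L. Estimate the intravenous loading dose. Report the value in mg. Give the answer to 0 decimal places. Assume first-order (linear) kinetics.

LD = Css × Vd = 25.3 × 122 = 3087 mg

3087 mg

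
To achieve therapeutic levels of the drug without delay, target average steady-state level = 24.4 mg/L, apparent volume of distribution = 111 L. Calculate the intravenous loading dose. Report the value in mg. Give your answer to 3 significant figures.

2710 mg

LD = Css × Vd = 24.4 × 111 = 2708 mg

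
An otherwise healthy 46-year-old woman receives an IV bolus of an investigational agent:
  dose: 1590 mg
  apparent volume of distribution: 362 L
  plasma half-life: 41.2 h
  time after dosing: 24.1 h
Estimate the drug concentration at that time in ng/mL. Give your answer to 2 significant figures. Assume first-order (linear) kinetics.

C₀ = Dose / Vd = 1590 / 362 = 4.392 mg/L
k = ln2 / t½ = 0.693147 / 41.2 = 0.01682 h⁻¹
C = C₀ · e^(−k·t) = 4.392 × e^(−0.01682 × 24.1)
  = 4.392 × 0.6667 = 2.928 mg/L
Convert: 2.928 mg/L × 1000 = 2928 ng/mL

2900 ng/mL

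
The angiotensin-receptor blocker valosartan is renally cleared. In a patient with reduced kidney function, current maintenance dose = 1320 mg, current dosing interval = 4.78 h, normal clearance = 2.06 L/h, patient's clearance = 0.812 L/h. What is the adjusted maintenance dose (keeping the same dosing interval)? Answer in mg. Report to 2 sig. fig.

520 mg

To keep the same average steady-state level, dosing rate must scale with clearance.
CL ratio = 0.812 / 2.06 = 0.3942
New dose (same interval) = 1320 × 0.3942 = 520.3 mg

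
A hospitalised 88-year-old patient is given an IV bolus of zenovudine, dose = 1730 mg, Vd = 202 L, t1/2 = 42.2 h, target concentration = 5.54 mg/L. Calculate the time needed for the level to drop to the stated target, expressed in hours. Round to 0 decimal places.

C₀ = Dose / Vd = 1730 / 202 = 8.564 mg/L
k = ln2 / t½ = 0.693147 / 42.2 = 0.01643 h⁻¹
t = ln(C₀ / C) / k = ln(8.564 / 5.54) / 0.01643
  = ln(1.546) / 0.01643 = 0.4357 / 0.01643 = 26.52 h

27 h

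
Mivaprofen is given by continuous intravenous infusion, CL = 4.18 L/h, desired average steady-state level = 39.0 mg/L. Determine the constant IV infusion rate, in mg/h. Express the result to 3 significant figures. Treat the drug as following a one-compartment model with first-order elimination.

At steady state, infusion rate R₀ = Css × CL = 39.0 × 4.180 = 163.0 mg/h

163 mg/h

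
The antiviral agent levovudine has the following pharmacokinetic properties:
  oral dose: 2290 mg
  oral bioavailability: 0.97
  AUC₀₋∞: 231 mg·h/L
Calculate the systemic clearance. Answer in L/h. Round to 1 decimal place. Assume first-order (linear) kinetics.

CL = F·Dose / AUC = 0.97 × 2290 / 231 = 9.616 L/h

9.6 L/h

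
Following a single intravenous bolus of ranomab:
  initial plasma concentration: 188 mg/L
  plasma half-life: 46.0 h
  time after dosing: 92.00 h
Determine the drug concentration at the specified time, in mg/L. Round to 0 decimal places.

k = ln2 / t½ = 0.693147 / 46.0 = 0.01507 h⁻¹
t / t½ = 92.00 / 46.0 = 2 half-lives
C = C₀ × (1/2)^2 = 188.0 × 0.2500 = 47.00 mg/L

47 mg/L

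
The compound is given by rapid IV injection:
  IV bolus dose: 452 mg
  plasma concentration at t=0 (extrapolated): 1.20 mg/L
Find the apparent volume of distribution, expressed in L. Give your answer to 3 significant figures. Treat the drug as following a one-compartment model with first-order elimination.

377 L

Vd = Dose / C₀ = 452.0 / 1.20 = 376.7 L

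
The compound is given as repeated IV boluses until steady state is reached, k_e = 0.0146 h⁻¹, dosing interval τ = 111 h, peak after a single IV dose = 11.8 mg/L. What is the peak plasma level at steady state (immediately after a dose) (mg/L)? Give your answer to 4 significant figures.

e^(−kτ) = e^(−0.01460 × 111) = 0.1978
Accumulation ratio R = 1 / (1 − e^(−kτ)) = 1 / (1 − 0.1978) = 1.247
Steady-state peak = C₀ × R = 11.8 × 1.247 = 14.71 mg/L

14.71 mg/L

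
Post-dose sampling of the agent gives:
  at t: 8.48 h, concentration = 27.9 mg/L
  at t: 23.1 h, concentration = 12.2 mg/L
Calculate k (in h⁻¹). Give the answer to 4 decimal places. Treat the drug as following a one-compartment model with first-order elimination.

0.0566 h⁻¹

k = ln(C₁/C₂) / (t₂ − t₁) = ln(27.9/12.2) / (23.1 − 8.48)
  = 0.8272 / 14.62 = 0.05658 h⁻¹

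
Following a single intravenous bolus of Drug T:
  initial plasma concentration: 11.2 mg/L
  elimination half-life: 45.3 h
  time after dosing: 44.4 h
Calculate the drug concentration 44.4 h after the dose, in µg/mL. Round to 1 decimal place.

k = ln2 / t½ = 0.693147 / 45.3 = 0.01530 h⁻¹
C = C₀ · e^(−k·t) = 11.20 × e^(−0.01530 × 44.4)
  = 11.20 × 0.5070 = 5.678 mg/L
(5.678 mg/L = 5.678 µg/mL)

5.7 µg/mL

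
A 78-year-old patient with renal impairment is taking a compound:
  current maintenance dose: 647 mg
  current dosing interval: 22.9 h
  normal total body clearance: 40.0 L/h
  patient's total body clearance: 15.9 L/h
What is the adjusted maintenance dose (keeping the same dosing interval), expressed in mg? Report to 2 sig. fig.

260 mg

To keep the same average steady-state level, dosing rate must scale with clearance.
CL ratio = 15.9 / 40.0 = 0.3975
New dose (same interval) = 647 × 0.3975 = 257.2 mg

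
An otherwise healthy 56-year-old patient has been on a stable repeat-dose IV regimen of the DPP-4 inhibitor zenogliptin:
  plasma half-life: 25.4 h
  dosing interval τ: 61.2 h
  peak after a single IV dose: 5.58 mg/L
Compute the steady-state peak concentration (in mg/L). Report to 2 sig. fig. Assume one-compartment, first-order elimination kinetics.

k = ln2 / t½ = 0.693147 / 25.4 = 0.02729 h⁻¹
e^(−kτ) = e^(−0.02729 × 61.2) = 0.1882
Accumulation ratio R = 1 / (1 − e^(−kτ)) = 1 / (1 − 0.1882) = 1.232
Steady-state peak = C₀ × R = 5.58 × 1.232 = 6.875 mg/L

6.9 mg/L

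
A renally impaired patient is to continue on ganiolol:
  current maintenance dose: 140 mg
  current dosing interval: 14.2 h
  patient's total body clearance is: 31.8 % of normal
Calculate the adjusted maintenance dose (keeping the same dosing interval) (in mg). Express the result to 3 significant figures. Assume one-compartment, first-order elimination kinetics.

To keep the same average steady-state level, dosing rate must scale with clearance.
CL ratio = 31.8 / 100 = 0.3180
New dose (same interval) = 140 × 0.3180 = 44.52 mg

44.5 mg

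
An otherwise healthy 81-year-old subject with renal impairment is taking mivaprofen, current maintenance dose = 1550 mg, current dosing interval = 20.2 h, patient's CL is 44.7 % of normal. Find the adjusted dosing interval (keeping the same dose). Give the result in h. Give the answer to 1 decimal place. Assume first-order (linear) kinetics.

45.2 h

To keep the same average steady-state level, dosing rate must scale with clearance.
CL ratio = 44.7 / 100 = 0.4470
New interval (same dose) = 20.2 / 0.4470 = 45.19 h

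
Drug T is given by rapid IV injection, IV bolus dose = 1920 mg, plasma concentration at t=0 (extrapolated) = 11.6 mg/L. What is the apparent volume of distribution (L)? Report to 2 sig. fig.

Vd = Dose / C₀ = 1920 / 11.6 = 165.5 L

170 L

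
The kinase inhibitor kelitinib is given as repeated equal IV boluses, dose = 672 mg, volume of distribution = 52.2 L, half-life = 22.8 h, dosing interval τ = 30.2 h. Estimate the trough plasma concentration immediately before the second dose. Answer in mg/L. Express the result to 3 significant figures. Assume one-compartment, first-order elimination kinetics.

5.14 mg/L

C₀ per dose = Dose / Vd = 672 / 52.2 = 12.87 mg/L
k = ln2 / t½ = 0.693147 / 22.8 = 0.03040 h⁻¹
Fraction remaining after one interval: r = e^(−kτ) = e^(−0.03040 × 30.2) = 0.3993
Before dose 2, 1 dose has been given (aged 1τ).
C_trough = C₀ × r = 12.87 × 0.3993 = 5.139 mg/L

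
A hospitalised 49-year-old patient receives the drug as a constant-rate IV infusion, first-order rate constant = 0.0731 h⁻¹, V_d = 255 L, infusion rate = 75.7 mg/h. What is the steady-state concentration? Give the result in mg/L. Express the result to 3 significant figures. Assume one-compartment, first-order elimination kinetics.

4.06 mg/L

CL = k × Vd = 0.07310 × 255 = 18.64 L/h
At steady state Css = R₀ / CL = 75.7 / 18.64 = 4.061 mg/L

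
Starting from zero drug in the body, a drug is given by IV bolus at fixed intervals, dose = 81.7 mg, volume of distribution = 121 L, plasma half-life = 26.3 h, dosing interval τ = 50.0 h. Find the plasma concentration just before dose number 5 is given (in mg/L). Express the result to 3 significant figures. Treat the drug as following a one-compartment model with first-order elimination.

C₀ per dose = Dose / Vd = 81.7 / 121 = 0.6752 mg/L
k = ln2 / t½ = 0.693147 / 26.3 = 0.02636 h⁻¹
Fraction remaining after one interval: r = e^(−kτ) = e^(−0.02636 × 50.0) = 0.2677
Before dose 5, 4 doses have been given (aged 1τ, 2τ, 3τ, 4τ).
C_trough = C₀ × (r + r² + … + r^4) = C₀ × r(1−r^4)/(1−r)
        = 0.6752 × 0.2677 × (1 − 0.005136) / (1 − 0.2677) = 0.2456 mg/L

0.246 mg/L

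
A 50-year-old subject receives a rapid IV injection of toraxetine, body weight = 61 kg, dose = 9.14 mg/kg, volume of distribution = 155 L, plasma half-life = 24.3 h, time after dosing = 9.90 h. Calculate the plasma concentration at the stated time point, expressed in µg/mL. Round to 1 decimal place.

2.7 µg/mL

Total dose = 9.14 × 61 = 557.5 mg
C₀ = Dose / Vd = 557.5 / 155 = 3.597 mg/L
k = ln2 / t½ = 0.693147 / 24.3 = 0.02852 h⁻¹
C = C₀ · e^(−k·t) = 3.597 × e^(−0.02852 × 9.90)
  = 3.597 × 0.7540 = 2.712 mg/L
(2.712 mg/L = 2.712 µg/mL)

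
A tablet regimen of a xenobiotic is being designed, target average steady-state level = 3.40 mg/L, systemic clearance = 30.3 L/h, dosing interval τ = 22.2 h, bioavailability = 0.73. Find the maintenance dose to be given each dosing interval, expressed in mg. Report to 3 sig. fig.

At steady state, F × (Dose/τ) = Css × CL.
Dose = Css × CL × τ / F = 3.40 × 30.30 × 22.2 / 0.73 = 3133 mg

3130 mg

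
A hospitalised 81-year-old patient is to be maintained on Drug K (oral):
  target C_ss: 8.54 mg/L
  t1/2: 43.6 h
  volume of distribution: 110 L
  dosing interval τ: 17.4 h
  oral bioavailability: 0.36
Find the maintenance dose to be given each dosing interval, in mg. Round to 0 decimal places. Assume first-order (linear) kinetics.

k = ln2 / t½ = 0.693147 / 43.6 = 0.01590 h⁻¹
CL = k × Vd = 0.01590 × 110 = 1.749 L/h
At steady state, F × (Dose/τ) = Css × CL.
Dose = Css × CL × τ / F = 8.54 × 1.749 × 17.4 / 0.36 = 721.9 mg

722 mg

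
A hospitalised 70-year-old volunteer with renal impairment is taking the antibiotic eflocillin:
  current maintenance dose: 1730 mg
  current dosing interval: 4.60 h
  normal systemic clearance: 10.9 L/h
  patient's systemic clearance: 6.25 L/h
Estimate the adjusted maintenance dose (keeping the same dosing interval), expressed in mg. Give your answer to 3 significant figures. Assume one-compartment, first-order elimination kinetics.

992 mg

To keep the same average steady-state level, dosing rate must scale with clearance.
CL ratio = 6.25 / 10.9 = 0.5734
New dose (same interval) = 1730 × 0.5734 = 992.0 mg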